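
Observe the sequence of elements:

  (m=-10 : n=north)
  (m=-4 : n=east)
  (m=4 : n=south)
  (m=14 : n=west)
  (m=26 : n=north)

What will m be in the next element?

M: differences are 6, 8, 10, … (increasing by 2 each time), so -10, -4, 4, 14, 26 → 40.

40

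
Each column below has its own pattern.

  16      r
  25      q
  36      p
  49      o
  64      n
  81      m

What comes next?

First component: perfect squares: 4², 5², 6², …; 16, 25, 36, 49, 64, 81 → 100.
Letter — letters move back 1 place in the alphabet: r, q, p, o, n, m → l.
Putting it together: 100  l.

100  l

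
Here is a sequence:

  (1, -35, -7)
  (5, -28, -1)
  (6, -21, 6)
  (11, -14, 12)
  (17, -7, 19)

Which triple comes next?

(28, 0, 25)

First component — each term is the sum of the two before it: 1, 5, 6, 11, 17 → 28.
Second component: +7 each step; -35, -28, -21, -14, -7 → 0.
Third component — alternating steps +6, +7, +6, +7, …: -7, -1, 6, 12, 19 → 25.
So the next triple is (28, 0, 25).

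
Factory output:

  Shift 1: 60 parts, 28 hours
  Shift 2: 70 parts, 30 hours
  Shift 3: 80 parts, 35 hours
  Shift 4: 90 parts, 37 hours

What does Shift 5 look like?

Parts goes 60, 70, 80, 90 → 100 (+10 each step).
Hours goes 28, 30, 35, 37 → 42 (alternating steps +2, +5, +2, +5, …).
So the next line is 100 parts, 42 hours.

100 parts, 42 hours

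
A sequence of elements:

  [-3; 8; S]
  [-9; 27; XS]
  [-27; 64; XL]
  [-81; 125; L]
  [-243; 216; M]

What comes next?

For the first value, ×3 each step: -3, -9, -27, -81, -243 → -729.
Second value — perfect cubes: 2³, 3³, 4³, …: 8, 27, 64, 125, 216 → 343.
Size goes S, XS, XL, L, M → S (runs backward through clothing sizes XS→XL).
Putting it together: [-729; 343; S].

[-729; 343; S]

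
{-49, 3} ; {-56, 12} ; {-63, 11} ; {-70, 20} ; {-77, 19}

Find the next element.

{-84, 28}

First slot goes -49, -56, -63, -70, -77 → -84 (−7 each step).
Second slot goes 3, 12, 11, 20, 19 → 28 (alternating steps +9, −1, +9, −1, …).
So the next element is {-84, 28}.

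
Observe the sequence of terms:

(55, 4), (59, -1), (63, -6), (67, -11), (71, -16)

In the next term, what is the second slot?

-21

Second slot: 4, -1, -6, -11, -16 → -21 (−5 each step).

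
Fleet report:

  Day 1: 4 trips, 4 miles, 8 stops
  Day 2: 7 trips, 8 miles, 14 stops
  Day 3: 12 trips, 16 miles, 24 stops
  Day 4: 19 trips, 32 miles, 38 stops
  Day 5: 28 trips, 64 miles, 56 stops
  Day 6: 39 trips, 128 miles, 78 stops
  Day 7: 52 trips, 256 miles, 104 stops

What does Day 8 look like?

Trips — differences are 3, 5, 7, … (increasing by 2 each time): 4, 7, 12, 19, 28, 39, 52 → 67.
For the miles, ×2 each step: 4, 8, 16, 32, 64, 128, 256 → 512.
Stops: always 2 × the trips; 8, 14, 24, 38, 56, 78, 104 → 134.
Combining the parts gives 67 trips, 512 miles, 134 stops.

67 trips, 512 miles, 134 stops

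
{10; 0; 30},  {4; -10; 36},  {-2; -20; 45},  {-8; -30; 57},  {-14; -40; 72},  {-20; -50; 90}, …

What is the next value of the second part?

-60

For the first part, −6 each step: 10, 4, -2, -8, -14, -20 → -26.
Second part: 0, -10, -20, -30, -40, -50 → -60 (−10 each step).
For the third part, differences are 6, 9, 12, … (increasing by 3 each time): 30, 36, 45, 57, 72, 90 → 111.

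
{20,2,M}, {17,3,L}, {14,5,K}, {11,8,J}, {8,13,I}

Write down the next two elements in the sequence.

{5,21,H}, {2,34,G}

First part: −3 each step, so 20, 17, 14, 11, 8 → 5 → 2.
Second part: each term is the sum of the two before it, so 2, 3, 5, 8, 13 → 21 → 34.
Letter: letters move back 1 place in the alphabet, so M, L, K, J, I → H → G.
Putting the parts together: {5,21,H} and then {2,34,G}.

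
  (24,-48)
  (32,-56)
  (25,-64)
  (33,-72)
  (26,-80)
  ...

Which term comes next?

First slot — alternating steps +8, −7, +8, −7, …: 24, 32, 25, 33, 26 → 34.
Second slot: −8 each step, so -48, -56, -64, -72, -80 → -88.
So the next term is (34,-88).

(34,-88)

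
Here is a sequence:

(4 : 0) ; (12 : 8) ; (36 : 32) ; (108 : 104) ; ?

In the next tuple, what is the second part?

320

First part: ×3 each step; 4, 12, 36, 108 → 324.
Second part: always 4 less than the first part; 0, 8, 32, 104 → 320.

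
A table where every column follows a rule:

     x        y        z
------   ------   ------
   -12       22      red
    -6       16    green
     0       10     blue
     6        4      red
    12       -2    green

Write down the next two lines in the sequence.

For the column x, +6 each step: -12, -6, 0, 6, 12 → 18 → 24.
Column y — together with the column x always sums to 10: 22, 16, 10, 4, -2 → -8 → -14.
For the column z, repeats red → green → blue: red, green, blue, red, green → blue → red.
Putting the parts together: 18  -8  blue and then 24  -14  red.

18  -8  blue; 24  -14  red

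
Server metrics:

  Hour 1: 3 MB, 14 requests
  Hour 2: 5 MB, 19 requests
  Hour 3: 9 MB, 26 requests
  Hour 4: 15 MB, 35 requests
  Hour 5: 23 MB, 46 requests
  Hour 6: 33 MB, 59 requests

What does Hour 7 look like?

45 MB, 74 requests

MB goes 3, 5, 9, 15, 23, 33 → 45 (differences are 2, 4, 6, … (increasing by 2 each time)).
Requests: differences are 5, 7, 9, … (increasing by 2 each time); 14, 19, 26, 35, 46, 59 → 74.
Combining the parts gives 45 MB, 74 requests.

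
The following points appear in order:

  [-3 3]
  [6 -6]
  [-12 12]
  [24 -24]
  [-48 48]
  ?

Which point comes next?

First coordinate: ×(-2) each step, so -3, 6, -12, 24, -48 → 96.
Second coordinate: always the negative of the first coordinate, so 3, -6, 12, -24, 48 → -96.
So the next point is [96 -96].

[96 -96]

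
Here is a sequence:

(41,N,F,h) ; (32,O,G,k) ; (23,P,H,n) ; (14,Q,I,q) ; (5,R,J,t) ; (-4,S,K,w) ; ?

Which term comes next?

(-13,T,L,z)

First coordinate: −9 each step; 41, 32, 23, 14, 5, -4 → -13.
For the first letter, letters move forward 1 place in the alphabet: N, O, P, Q, R, S → T.
Second letter: letters move forward 1 place in the alphabet; F, G, H, I, J, K → L.
For the third letter, letters move forward 3 places in the alphabet: h, k, n, q, t, w → z.
Combining the parts gives (-13,T,L,z).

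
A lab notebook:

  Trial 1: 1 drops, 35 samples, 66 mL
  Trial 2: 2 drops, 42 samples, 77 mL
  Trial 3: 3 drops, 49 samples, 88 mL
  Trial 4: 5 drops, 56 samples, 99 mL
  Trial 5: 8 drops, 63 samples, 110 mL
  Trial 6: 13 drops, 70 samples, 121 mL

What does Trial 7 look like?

21 drops, 77 samples, 132 mL

Drops — each term is the sum of the two before it: 1, 2, 3, 5, 8, 13 → 21.
Samples: +7 each step; 35, 42, 49, 56, 63, 70 → 77.
For the mL, +11 each step: 66, 77, 88, 99, 110, 121 → 132.
Combining the parts gives 21 drops, 77 samples, 132 mL.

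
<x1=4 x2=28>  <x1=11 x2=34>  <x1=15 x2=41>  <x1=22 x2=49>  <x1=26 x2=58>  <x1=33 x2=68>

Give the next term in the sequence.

X1 goes 4, 11, 15, 22, 26, 33 → 37 (alternating steps +7, +4, +7, +4, …).
X2: differences are 6, 7, 8, … (increasing by 1 each time); 28, 34, 41, 49, 58, 68 → 79.
Combining the parts gives <x1=37 x2=79>.

<x1=37 x2=79>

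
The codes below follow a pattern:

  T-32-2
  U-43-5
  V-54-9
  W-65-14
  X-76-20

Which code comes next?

Y-87-27

Letter: letters move forward 1 place in the alphabet; T, U, V, W, X → Y.
For the second component, +11 each step: 32, 43, 54, 65, 76 → 87.
Third component: 2, 5, 9, 14, 20 → 27 (differences are 3, 4, 5, … (increasing by 1 each time)).
Combining the parts gives Y-87-27.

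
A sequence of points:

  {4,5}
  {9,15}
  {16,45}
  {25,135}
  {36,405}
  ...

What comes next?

{49,1215}

First slot: perfect squares: 2², 3², 4², …, so 4, 9, 16, 25, 36 → 49.
Second slot: ×3 each step, so 5, 15, 45, 135, 405 → 1215.
Combining the parts gives {49,1215}.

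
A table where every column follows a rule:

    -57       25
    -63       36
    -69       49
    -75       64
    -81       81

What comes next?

First component: −6 each step; -57, -63, -69, -75, -81 → -87.
Second component: perfect squares: 5², 6², 7², …, so 25, 36, 49, 64, 81 → 100.
Putting it together: -87  100.

-87  100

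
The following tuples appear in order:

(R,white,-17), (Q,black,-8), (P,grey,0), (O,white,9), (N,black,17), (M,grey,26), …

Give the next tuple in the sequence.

Letter: letters move back 1 place in the alphabet; R, Q, P, O, N, M → L.
Shade: repeats white → black → grey, so white, black, grey, white, black, grey → white.
For the third slot, alternating steps +9, +8, +9, +8, …: -17, -8, 0, 9, 17, 26 → 34.
Putting it together: (L,white,34).

(L,white,34)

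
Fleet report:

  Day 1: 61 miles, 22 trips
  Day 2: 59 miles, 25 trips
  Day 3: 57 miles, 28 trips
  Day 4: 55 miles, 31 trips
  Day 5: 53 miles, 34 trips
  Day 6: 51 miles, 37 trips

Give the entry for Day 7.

49 miles, 40 trips

Miles: 61, 59, 57, 55, 53, 51 → 49 (−2 each step).
Trips: +3 each step, so 22, 25, 28, 31, 34, 37 → 40.
So the next row is 49 miles, 40 trips.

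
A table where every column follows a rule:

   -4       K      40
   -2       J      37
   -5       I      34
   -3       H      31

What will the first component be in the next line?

First component: alternating steps +2, −3, +2, −3, …; -4, -2, -5, -3 → -6.

-6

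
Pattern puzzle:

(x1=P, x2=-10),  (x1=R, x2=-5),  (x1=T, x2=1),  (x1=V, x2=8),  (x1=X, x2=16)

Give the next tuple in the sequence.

X1 — letters move forward 2 places in the alphabet: P, R, T, V, X → Z.
X2 — differences are 5, 6, 7, … (increasing by 1 each time): -10, -5, 1, 8, 16 → 25.
So the next tuple is (x1=Z, x2=25).

(x1=Z, x2=25)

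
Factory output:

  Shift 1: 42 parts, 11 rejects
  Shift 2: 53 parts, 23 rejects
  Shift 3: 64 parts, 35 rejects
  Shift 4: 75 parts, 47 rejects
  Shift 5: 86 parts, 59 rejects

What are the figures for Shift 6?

Parts: +11 each step; 42, 53, 64, 75, 86 → 97.
Rejects goes 11, 23, 35, 47, 59 → 71 (+12 each step).
Putting it together: 97 parts, 71 rejects.

97 parts, 71 rejects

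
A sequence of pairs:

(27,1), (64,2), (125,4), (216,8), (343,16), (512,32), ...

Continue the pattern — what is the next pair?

First part goes 27, 64, 125, 216, 343, 512 → 729 (perfect cubes: 3³, 4³, 5³, …).
Second part: ×2 each step, so 1, 2, 4, 8, 16, 32 → 64.
So the next pair is (729,64).

(729,64)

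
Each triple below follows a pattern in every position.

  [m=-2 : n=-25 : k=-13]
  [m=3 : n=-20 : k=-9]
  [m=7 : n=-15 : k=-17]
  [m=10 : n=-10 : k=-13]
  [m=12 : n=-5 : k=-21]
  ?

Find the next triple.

M: -2, 3, 7, 10, 12 → 13 (differences are 5, 4, 3, … (decreasing by 1 each time)).
N: -25, -20, -15, -10, -5 → 0 (+5 each step).
K: alternating steps +4, −8, +4, −8, …; -13, -9, -17, -13, -21 → -17.
So the next triple is [m=13 : n=0 : k=-17].

[m=13 : n=0 : k=-17]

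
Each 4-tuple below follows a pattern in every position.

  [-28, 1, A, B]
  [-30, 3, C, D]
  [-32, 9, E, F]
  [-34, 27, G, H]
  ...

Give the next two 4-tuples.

[-36, 81, I, J], [-38, 243, K, L]

First entry goes -28, -30, -32, -34 → -36 → -38 (−2 each step).
Second entry: 1, 3, 9, 27 → 81 → 243 (×3 each step).
For the first letter, letters move forward 2 places in the alphabet: A, C, E, G → I → K.
For the second letter, letters move forward 2 places in the alphabet: B, D, F, H → J → L.
So the next two 4-tuples are [-36, 81, I, J] and [-38, 243, K, L].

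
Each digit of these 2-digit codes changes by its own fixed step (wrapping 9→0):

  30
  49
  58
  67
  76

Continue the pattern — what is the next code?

85

First digit: +1 each step, mod 10, so 3, 4, 5, 6, 7 → 8.
Second digit: 0, 9, 8, 7, 6 → 5 (−1 each step, mod 10).
Combining the parts gives 85.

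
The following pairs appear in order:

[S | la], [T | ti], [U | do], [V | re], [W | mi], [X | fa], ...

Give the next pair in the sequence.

For the letter, letters move forward 1 place in the alphabet: S, T, U, V, W, X → Y.
Note — runs through the solfège scale do→ti: la, ti, do, re, mi, fa → sol.
So the next pair is [Y | sol].

[Y | sol]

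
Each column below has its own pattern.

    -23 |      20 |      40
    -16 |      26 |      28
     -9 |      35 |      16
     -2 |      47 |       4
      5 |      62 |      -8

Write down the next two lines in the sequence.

First component goes -23, -16, -9, -2, 5 → 12 → 19 (+7 each step).
Second component: differences are 6, 9, 12, … (increasing by 3 each time), so 20, 26, 35, 47, 62 → 80 → 101.
Third component: −12 each step; 40, 28, 16, 4, -8 → -20 → -32.
So the next two lines are 12  80  -20 and 19  101  -32.

12  80  -20; 19  101  -32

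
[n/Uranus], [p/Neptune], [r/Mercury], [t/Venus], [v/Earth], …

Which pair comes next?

Letter goes n, p, r, t, v → x (letters move forward 2 places in the alphabet).
For the planet, runs through the planets Mercury→Neptune: Uranus, Neptune, Mercury, Venus, Earth → Mars.
So the next pair is [x/Mars].

[x/Mars]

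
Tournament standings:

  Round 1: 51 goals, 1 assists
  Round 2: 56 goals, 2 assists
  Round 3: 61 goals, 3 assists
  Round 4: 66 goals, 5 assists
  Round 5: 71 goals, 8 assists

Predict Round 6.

76 goals, 13 assists

Goals — +5 each step: 51, 56, 61, 66, 71 → 76.
Assists: each term is the sum of the two before it, so 1, 2, 3, 5, 8 → 13.
So the next line is 76 goals, 13 assists.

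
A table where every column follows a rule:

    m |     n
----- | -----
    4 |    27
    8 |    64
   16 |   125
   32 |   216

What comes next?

For the column m, ×2 each step: 4, 8, 16, 32 → 64.
For the column n, perfect cubes: 3³, 4³, 5³, …: 27, 64, 125, 216 → 343.
So the next line is 64  343.

64  343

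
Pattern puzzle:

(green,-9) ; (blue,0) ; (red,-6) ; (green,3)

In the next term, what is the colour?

Colour — repeats green → blue → red: green, blue, red, green → blue.

blue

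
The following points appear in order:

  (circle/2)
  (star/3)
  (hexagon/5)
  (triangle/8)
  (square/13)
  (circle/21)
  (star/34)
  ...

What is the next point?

For the shape, repeats circle → star → hexagon → triangle → square: circle, star, hexagon, triangle, square, circle, star → hexagon.
For the second slot, each term is the sum of the two before it: 2, 3, 5, 8, 13, 21, 34 → 55.
Putting it together: (hexagon/55).

(hexagon/55)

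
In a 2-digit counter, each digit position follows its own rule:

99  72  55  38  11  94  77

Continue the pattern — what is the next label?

50

First digit: 9, 7, 5, 3, 1, 9, 7 → 5 (−2 each step, mod 10).
Second digit — +3 each step, mod 10: 9, 2, 5, 8, 1, 4, 7 → 0.
Combining the parts gives 50.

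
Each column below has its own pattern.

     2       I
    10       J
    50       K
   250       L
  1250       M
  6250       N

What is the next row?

For the first component, ×5 each step: 2, 10, 50, 250, 1250, 6250 → 31250.
Letter — letters move forward 1 place in the alphabet: I, J, K, L, M, N → O.
Combining the parts gives 31250  O.

31250  O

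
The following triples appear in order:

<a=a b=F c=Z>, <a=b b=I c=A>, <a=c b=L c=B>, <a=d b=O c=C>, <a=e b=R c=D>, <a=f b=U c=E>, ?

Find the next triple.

A: letters move forward 1 place in the alphabet; a, b, c, d, e, f → g.
B: letters move forward 3 places in the alphabet, so F, I, L, O, R, U → X.
C: letters move forward 1 place in the alphabet, wrapping Z→A; Z, A, B, C, D, E → F.
Putting it together: <a=g b=X c=F>.

<a=g b=X c=F>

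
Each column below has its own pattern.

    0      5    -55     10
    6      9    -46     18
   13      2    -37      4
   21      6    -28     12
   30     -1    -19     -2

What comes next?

First component: 0, 6, 13, 21, 30 → 40 (differences are 6, 7, 8, … (increasing by 1 each time)).
Second component — alternating steps +4, −7, +4, −7, …: 5, 9, 2, 6, -1 → 3.
Third component: +9 each step, so -55, -46, -37, -28, -19 → -10.
Fourth component — always 2 × the second component: 10, 18, 4, 12, -2 → 6.
So the next row is 40  3  -10  6.

40  3  -10  6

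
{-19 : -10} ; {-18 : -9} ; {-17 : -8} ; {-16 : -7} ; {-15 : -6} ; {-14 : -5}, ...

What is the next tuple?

{-13 : -4}

First value: +1 each step; -19, -18, -17, -16, -15, -14 → -13.
Second value: always 9 more than the first value; -10, -9, -8, -7, -6, -5 → -4.
Combining the parts gives {-13 : -4}.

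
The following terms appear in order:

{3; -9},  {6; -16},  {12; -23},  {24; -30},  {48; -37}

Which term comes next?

{96; -44}

First value goes 3, 6, 12, 24, 48 → 96 (×2 each step).
Second value: −7 each step; -9, -16, -23, -30, -37 → -44.
Combining the parts gives {96; -44}.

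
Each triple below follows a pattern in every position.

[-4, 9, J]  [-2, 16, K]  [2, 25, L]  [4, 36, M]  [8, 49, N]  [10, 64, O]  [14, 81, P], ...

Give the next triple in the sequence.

[16, 100, Q]

First value: alternating steps +2, +4, +2, +4, …, so -4, -2, 2, 4, 8, 10, 14 → 16.
Second value: 9, 16, 25, 36, 49, 64, 81 → 100 (perfect squares: 3², 4², 5², …).
Letter: letters move forward 1 place in the alphabet, so J, K, L, M, N, O, P → Q.
Combining the parts gives [16, 100, Q].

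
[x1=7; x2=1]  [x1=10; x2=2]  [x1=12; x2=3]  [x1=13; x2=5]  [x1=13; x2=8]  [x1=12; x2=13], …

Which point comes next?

For the x1, differences are 3, 2, 1, … (decreasing by 1 each time): 7, 10, 12, 13, 13, 12 → 10.
X2 — each term is the sum of the two before it: 1, 2, 3, 5, 8, 13 → 21.
So the next point is [x1=10; x2=21].

[x1=10; x2=21]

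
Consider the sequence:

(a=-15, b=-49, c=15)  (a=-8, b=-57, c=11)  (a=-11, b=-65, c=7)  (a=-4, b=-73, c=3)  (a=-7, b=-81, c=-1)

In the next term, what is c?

-5

C: −4 each step; 15, 11, 7, 3, -1 → -5.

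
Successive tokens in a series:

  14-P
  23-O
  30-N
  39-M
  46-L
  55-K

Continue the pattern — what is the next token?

62-J

For the first component, alternating steps +9, +7, +9, +7, …: 14, 23, 30, 39, 46, 55 → 62.
For the letter, letters move back 1 place in the alphabet: P, O, N, M, L, K → J.
So the next token is 62-J.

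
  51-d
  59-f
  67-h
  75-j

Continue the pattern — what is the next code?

First component goes 51, 59, 67, 75 → 83 (+8 each step).
Letter: letters move forward 2 places in the alphabet; d, f, h, j → l.
So the next code is 83-l.

83-l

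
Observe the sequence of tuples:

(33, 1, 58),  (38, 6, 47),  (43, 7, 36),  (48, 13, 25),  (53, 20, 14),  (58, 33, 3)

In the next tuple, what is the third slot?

-8

First slot: 33, 38, 43, 48, 53, 58 → 63 (+5 each step).
Second slot: each term is the sum of the two before it, so 1, 6, 7, 13, 20, 33 → 53.
Third slot — −11 each step: 58, 47, 36, 25, 14, 3 → -8.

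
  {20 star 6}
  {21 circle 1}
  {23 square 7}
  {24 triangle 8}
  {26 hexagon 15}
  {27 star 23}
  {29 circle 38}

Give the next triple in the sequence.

First coordinate goes 20, 21, 23, 24, 26, 27, 29 → 30 (alternating steps +1, +2, +1, +2, …).
Shape: star, circle, square, triangle, hexagon, star, circle → square (repeats star → circle → square → triangle → hexagon).
Third coordinate: 6, 1, 7, 8, 15, 23, 38 → 61 (each term is the sum of the two before it).
Combining the parts gives {30 square 61}.

{30 square 61}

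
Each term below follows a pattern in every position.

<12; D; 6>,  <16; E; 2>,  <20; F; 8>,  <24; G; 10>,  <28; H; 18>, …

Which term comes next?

First part: +4 each step, so 12, 16, 20, 24, 28 → 32.
Letter: D, E, F, G, H → I (letters move forward 1 place in the alphabet).
For the third part, each term is the sum of the two before it: 6, 2, 8, 10, 18 → 28.
Combining the parts gives <32; I; 28>.

<32; I; 28>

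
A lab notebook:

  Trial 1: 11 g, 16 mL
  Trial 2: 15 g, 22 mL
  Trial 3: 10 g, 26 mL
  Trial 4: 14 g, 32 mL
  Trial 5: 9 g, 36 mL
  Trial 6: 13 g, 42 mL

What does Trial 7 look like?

G: alternating steps +4, −5, +4, −5, …; 11, 15, 10, 14, 9, 13 → 8.
ML — alternating steps +6, +4, +6, +4, …: 16, 22, 26, 32, 36, 42 → 46.
Combining the parts gives 8 g, 46 mL.

8 g, 46 mL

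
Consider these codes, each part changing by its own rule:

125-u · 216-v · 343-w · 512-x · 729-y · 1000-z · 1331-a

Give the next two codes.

1728-b, 2197-c

First component: perfect cubes: 5³, 6³, 7³, …, so 125, 216, 343, 512, 729, 1000, 1331 → 1728 → 2197.
Letter goes u, v, w, x, y, z, a → b → c (letters move forward 1 place in the alphabet, wrapping Z→A).
Putting the parts together: 1728-b and then 2197-c.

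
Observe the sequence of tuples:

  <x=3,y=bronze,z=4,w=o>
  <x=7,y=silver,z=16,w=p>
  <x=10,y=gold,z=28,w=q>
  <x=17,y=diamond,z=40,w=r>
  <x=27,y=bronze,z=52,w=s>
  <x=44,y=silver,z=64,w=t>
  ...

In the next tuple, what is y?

X goes 3, 7, 10, 17, 27, 44 → 71 (each term is the sum of the two before it).
Y: repeats bronze → silver → gold → diamond; bronze, silver, gold, diamond, bronze, silver → gold.
Z: +12 each step, so 4, 16, 28, 40, 52, 64 → 76.
W: letters move forward 1 place in the alphabet; o, p, q, r, s, t → u.

gold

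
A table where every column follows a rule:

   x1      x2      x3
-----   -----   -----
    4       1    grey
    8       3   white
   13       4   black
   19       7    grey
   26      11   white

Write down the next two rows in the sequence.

For the column x1, differences are 4, 5, 6, … (increasing by 1 each time): 4, 8, 13, 19, 26 → 34 → 43.
Column x2: each term is the sum of the two before it, so 1, 3, 4, 7, 11 → 18 → 29.
Column x3 — repeats grey → white → black: grey, white, black, grey, white → black → grey.
Putting the parts together: 34  18  black and then 43  29  grey.

34  18  black; 43  29  grey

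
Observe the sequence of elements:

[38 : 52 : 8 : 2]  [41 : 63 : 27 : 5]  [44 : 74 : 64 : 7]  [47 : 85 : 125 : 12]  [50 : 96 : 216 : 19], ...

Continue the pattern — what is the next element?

First coordinate: +3 each step, so 38, 41, 44, 47, 50 → 53.
Second coordinate: +11 each step, so 52, 63, 74, 85, 96 → 107.
Third coordinate goes 8, 27, 64, 125, 216 → 343 (perfect cubes: 2³, 3³, 4³, …).
Fourth coordinate: 2, 5, 7, 12, 19 → 31 (each term is the sum of the two before it).
Combining the parts gives [53 : 107 : 343 : 31].

[53 : 107 : 343 : 31]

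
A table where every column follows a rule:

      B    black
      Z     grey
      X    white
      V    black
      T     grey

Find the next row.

Letter: letters move back 2 places in the alphabet, wrapping A→Z; B, Z, X, V, T → R.
Shade: repeats black → grey → white, so black, grey, white, black, grey → white.
Combining the parts gives R  white.

R  white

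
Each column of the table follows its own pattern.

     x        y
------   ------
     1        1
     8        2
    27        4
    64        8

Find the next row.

For the column x, perfect cubes: 1³, 2³, 3³, …: 1, 8, 27, 64 → 125.
Column y: ×2 each step, so 1, 2, 4, 8 → 16.
Combining the parts gives 125  16.

125  16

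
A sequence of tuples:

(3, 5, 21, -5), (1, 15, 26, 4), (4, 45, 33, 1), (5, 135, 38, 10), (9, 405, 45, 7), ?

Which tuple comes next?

First component — each term is the sum of the two before it: 3, 1, 4, 5, 9 → 14.
Second component goes 5, 15, 45, 135, 405 → 1215 (×3 each step).
Third component: alternating steps +5, +7, +5, +7, …, so 21, 26, 33, 38, 45 → 50.
For the fourth component, alternating steps +9, −3, +9, −3, …: -5, 4, 1, 10, 7 → 16.
Putting it together: (14, 1215, 50, 16).

(14, 1215, 50, 16)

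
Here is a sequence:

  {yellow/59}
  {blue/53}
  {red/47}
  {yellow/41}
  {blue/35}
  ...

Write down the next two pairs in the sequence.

{red/29}, {yellow/23}

Colour: repeats yellow → blue → red, so yellow, blue, red, yellow, blue → red → yellow.
Second value goes 59, 53, 47, 41, 35 → 29 → 23 (−6 each step).
So the next two pairs are {red/29} and {yellow/23}.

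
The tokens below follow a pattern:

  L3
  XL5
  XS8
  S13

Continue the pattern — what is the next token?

M21

Size — runs through clothing sizes XS→XL: L, XL, XS, S → M.
Second component — each term is the sum of the two before it: 3, 5, 8, 13 → 21.
Combining the parts gives M21.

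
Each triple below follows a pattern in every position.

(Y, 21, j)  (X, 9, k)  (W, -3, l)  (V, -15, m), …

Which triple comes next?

First letter: Y, X, W, V → U (letters move back 1 place in the alphabet).
For the second entry, −12 each step: 21, 9, -3, -15 → -27.
Second letter: j, k, l, m → n (letters move forward 1 place in the alphabet).
So the next triple is (U, -27, n).

(U, -27, n)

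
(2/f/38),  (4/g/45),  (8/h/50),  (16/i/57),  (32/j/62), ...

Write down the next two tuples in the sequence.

(64/k/69), (128/l/74)

First part: 2, 4, 8, 16, 32 → 64 → 128 (×2 each step).
Letter goes f, g, h, i, j → k → l (letters move forward 1 place in the alphabet).
Third part goes 38, 45, 50, 57, 62 → 69 → 74 (alternating steps +7, +5, +7, +5, …).
Putting the parts together: (64/k/69) and then (128/l/74).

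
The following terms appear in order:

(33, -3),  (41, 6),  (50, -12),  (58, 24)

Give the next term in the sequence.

(67, -48)

First component: alternating steps +8, +9, +8, +9, …; 33, 41, 50, 58 → 67.
Second component: -3, 6, -12, 24 → -48 (×(-2) each step).
Combining the parts gives (67, -48).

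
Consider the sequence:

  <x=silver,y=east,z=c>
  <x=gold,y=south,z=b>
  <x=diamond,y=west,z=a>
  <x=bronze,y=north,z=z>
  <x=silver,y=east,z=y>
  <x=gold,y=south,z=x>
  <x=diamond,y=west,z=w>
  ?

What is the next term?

<x=bronze,y=north,z=v>

X — repeats silver → gold → diamond → bronze: silver, gold, diamond, bronze, silver, gold, diamond → bronze.
Y — repeats east → south → west → north: east, south, west, north, east, south, west → north.
For the z, letters move back 1 place in the alphabet, wrapping A→Z: c, b, a, z, y, x, w → v.
Combining the parts gives <x=bronze,y=north,z=v>.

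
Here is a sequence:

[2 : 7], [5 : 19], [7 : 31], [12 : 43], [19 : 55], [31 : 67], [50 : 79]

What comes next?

[81 : 91]

First entry: 2, 5, 7, 12, 19, 31, 50 → 81 (each term is the sum of the two before it).
Second entry — +12 each step: 7, 19, 31, 43, 55, 67, 79 → 91.
So the next point is [81 : 91].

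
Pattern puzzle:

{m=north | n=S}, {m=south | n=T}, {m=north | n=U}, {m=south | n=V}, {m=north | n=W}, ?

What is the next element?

M — alternates north ↔ south: north, south, north, south, north → south.
N goes S, T, U, V, W → X (letters move forward 1 place in the alphabet).
Putting it together: {m=south | n=X}.

{m=south | n=X}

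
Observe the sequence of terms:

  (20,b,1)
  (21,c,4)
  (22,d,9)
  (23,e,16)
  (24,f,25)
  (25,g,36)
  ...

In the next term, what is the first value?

26

First value — +1 each step: 20, 21, 22, 23, 24, 25 → 26.
Letter — letters move forward 1 place in the alphabet: b, c, d, e, f, g → h.
For the third value, perfect squares: 1², 2², 3², …: 1, 4, 9, 16, 25, 36 → 49.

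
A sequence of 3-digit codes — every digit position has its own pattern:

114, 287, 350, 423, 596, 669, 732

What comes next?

805

First digit: +1 each step, mod 10, so 1, 2, 3, 4, 5, 6, 7 → 8.
Second digit: −3 each step, mod 10, so 1, 8, 5, 2, 9, 6, 3 → 0.
Third digit: 4, 7, 0, 3, 6, 9, 2 → 5 (+3 each step, mod 10).
Combining the parts gives 805.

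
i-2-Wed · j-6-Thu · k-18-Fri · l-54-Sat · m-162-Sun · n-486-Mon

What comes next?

For the letter, letters move forward 1 place in the alphabet: i, j, k, l, m, n → o.
Second component: 2, 6, 18, 54, 162, 486 → 1458 (×3 each step).
Day: runs through the weekdays Mon→Sun, so Wed, Thu, Fri, Sat, Sun, Mon → Tue.
So the next code is o-1458-Tue.

o-1458-Tue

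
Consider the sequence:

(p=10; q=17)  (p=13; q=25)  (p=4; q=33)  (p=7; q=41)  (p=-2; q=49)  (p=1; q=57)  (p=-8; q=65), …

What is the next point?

P — alternating steps +3, −9, +3, −9, …: 10, 13, 4, 7, -2, 1, -8 → -5.
Q goes 17, 25, 33, 41, 49, 57, 65 → 73 (+8 each step).
Combining the parts gives (p=-5; q=73).

(p=-5; q=73)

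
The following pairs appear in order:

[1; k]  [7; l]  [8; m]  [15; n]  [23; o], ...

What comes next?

[38; p]

First entry: each term is the sum of the two before it; 1, 7, 8, 15, 23 → 38.
For the letter, letters move forward 1 place in the alphabet: k, l, m, n, o → p.
Combining the parts gives [38; p].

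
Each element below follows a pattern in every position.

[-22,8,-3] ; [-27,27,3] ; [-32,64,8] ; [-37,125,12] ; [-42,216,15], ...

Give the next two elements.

First entry goes -22, -27, -32, -37, -42 → -47 → -52 (−5 each step).
Second entry goes 8, 27, 64, 125, 216 → 343 → 512 (perfect cubes: 2³, 3³, 4³, …).
For the third entry, differences are 6, 5, 4, … (decreasing by 1 each time): -3, 3, 8, 12, 15 → 17 → 18.
Putting the parts together: [-47,343,17] and then [-52,512,18].

[-47,343,17], [-52,512,18]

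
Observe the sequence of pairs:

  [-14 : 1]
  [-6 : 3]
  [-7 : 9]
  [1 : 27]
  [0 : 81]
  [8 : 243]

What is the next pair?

[7 : 729]

First part: -14, -6, -7, 1, 0, 8 → 7 (alternating steps +8, −1, +8, −1, …).
Second part goes 1, 3, 9, 27, 81, 243 → 729 (×3 each step).
So the next pair is [7 : 729].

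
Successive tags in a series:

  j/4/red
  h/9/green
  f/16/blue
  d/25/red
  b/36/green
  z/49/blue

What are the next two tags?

x/64/red then v/81/green

Letter — letters move back 2 places in the alphabet, wrapping A→Z: j, h, f, d, b, z → x → v.
Second component — perfect squares: 2², 3², 4², …: 4, 9, 16, 25, 36, 49 → 64 → 81.
Colour goes red, green, blue, red, green, blue → red → green (repeats red → green → blue).
So the next two tags are x/64/red and v/81/green.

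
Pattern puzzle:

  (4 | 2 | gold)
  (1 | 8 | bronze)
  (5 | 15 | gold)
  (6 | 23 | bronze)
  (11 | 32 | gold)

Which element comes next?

(17 | 42 | bronze)

First component — each term is the sum of the two before it: 4, 1, 5, 6, 11 → 17.
Second component: differences are 6, 7, 8, … (increasing by 1 each time), so 2, 8, 15, 23, 32 → 42.
Rank goes gold, bronze, gold, bronze, gold → bronze (alternates gold ↔ bronze).
Putting it together: (17 | 42 | bronze).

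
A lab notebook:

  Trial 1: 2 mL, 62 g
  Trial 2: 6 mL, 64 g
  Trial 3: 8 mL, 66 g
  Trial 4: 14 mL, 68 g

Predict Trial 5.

For the mL, each term is the sum of the two before it: 2, 6, 8, 14 → 22.
G: +2 each step, so 62, 64, 66, 68 → 70.
So the next row is 22 mL, 70 g.

22 mL, 70 g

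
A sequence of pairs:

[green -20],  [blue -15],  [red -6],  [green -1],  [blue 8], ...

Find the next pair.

Colour: green, blue, red, green, blue → red (repeats green → blue → red).
Second value — alternating steps +5, +9, +5, +9, …: -20, -15, -6, -1, 8 → 13.
Putting it together: [red 13].

[red 13]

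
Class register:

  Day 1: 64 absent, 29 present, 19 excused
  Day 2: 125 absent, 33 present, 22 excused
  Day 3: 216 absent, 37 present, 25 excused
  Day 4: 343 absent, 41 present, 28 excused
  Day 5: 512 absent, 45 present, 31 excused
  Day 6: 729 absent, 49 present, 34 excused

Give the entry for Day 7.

Absent — perfect cubes: 4³, 5³, 6³, …: 64, 125, 216, 343, 512, 729 → 1000.
Present: 29, 33, 37, 41, 45, 49 → 53 (+4 each step).
Excused: +3 each step; 19, 22, 25, 28, 31, 34 → 37.
Combining the parts gives 1000 absent, 53 present, 37 excused.

1000 absent, 53 present, 37 excused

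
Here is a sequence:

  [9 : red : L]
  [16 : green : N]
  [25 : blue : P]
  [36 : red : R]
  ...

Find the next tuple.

[49 : green : T]

First entry — perfect squares: 3², 4², 5², …: 9, 16, 25, 36 → 49.
Colour — repeats red → green → blue: red, green, blue, red → green.
Letter: L, N, P, R → T (letters move forward 2 places in the alphabet).
So the next tuple is [49 : green : T].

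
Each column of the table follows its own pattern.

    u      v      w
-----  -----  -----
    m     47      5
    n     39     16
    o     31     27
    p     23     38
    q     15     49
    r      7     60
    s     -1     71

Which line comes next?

t  -9  82

Column u — letters move forward 1 place in the alphabet: m, n, o, p, q, r, s → t.
Column v: −8 each step, so 47, 39, 31, 23, 15, 7, -1 → -9.
Column w: 5, 16, 27, 38, 49, 60, 71 → 82 (+11 each step).
Combining the parts gives t  -9  82.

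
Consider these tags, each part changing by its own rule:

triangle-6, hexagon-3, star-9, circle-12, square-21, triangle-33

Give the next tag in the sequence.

Shape: repeats triangle → hexagon → star → circle → square; triangle, hexagon, star, circle, square, triangle → hexagon.
For the second component, each term is the sum of the two before it: 6, 3, 9, 12, 21, 33 → 54.
Putting it together: hexagon-54.

hexagon-54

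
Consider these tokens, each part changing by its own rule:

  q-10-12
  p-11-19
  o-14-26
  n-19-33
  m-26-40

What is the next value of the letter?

l

Letter: letters move back 1 place in the alphabet, so q, p, o, n, m → l.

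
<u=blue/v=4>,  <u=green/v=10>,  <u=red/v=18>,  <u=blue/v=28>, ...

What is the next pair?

<u=green/v=40>

U: repeats blue → green → red, so blue, green, red, blue → green.
For the v, differences are 6, 8, 10, … (increasing by 2 each time): 4, 10, 18, 28 → 40.
Combining the parts gives <u=green/v=40>.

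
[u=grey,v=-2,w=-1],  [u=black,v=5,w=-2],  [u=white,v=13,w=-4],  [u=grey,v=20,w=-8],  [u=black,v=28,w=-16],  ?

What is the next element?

U — repeats grey → black → white: grey, black, white, grey, black → white.
V — alternating steps +7, +8, +7, +8, …: -2, 5, 13, 20, 28 → 35.
W: ×2 each step, so -1, -2, -4, -8, -16 → -32.
So the next element is [u=white,v=35,w=-32].

[u=white,v=35,w=-32]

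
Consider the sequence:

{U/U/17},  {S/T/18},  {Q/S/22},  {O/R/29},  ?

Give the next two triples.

First letter: U, S, Q, O → M → K (letters move back 2 places in the alphabet).
Second letter: letters move back 1 place in the alphabet, so U, T, S, R → Q → P.
Third value: 17, 18, 22, 29 → 39 → 52 (differences are 1, 4, 7, … (increasing by 3 each time)).
So the next two triples are {M/Q/39} and {K/P/52}.

{M/Q/39}, {K/P/52}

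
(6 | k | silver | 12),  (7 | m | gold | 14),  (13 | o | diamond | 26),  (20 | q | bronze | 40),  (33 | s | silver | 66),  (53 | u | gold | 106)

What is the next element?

First value: 6, 7, 13, 20, 33, 53 → 86 (each term is the sum of the two before it).
Letter — letters move forward 2 places in the alphabet: k, m, o, q, s, u → w.
Rank: silver, gold, diamond, bronze, silver, gold → diamond (repeats silver → gold → diamond → bronze).
Fourth value: always 2 × the first value; 12, 14, 26, 40, 66, 106 → 172.
So the next element is (86 | w | diamond | 172).

(86 | w | diamond | 172)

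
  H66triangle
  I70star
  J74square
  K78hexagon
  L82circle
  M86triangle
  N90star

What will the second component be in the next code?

Second component: +4 each step, so 66, 70, 74, 78, 82, 86, 90 → 94.

94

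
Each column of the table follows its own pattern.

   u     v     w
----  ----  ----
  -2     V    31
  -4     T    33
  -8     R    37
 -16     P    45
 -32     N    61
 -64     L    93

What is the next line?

-128  J  157

Column u — ×2 each step: -2, -4, -8, -16, -32, -64 → -128.
Column v: V, T, R, P, N, L → J (letters move back 2 places in the alphabet).
Column w — together with the column u always sums to 29: 31, 33, 37, 45, 61, 93 → 157.
Putting it together: -128  J  157.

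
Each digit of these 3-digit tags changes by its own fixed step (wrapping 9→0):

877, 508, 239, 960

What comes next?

For the first digit, −3 each step, mod 10: 8, 5, 2, 9 → 6.
Second digit: +3 each step, mod 10, so 7, 0, 3, 6 → 9.
For the third digit, +1 each step, mod 10: 7, 8, 9, 0 → 1.
Putting it together: 691.

691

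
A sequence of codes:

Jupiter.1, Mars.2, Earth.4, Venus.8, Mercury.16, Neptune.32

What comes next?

For the planet, runs backward through the planets Mercury→Neptune: Jupiter, Mars, Earth, Venus, Mercury, Neptune → Uranus.
Second component: 1, 2, 4, 8, 16, 32 → 64 (×2 each step).
Putting it together: Uranus.64.

Uranus.64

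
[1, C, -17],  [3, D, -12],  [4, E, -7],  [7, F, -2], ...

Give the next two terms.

[11, G, 3], [18, H, 8]

First slot: 1, 3, 4, 7 → 11 → 18 (each term is the sum of the two before it).
For the letter, letters move forward 1 place in the alphabet: C, D, E, F → G → H.
Third slot — +5 each step: -17, -12, -7, -2 → 3 → 8.
So the next two terms are [11, G, 3] and [18, H, 8].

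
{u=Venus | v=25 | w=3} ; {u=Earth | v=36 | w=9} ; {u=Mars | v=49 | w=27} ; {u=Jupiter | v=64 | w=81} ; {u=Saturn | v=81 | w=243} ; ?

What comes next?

U: runs through the planets Mercury→Neptune, so Venus, Earth, Mars, Jupiter, Saturn → Uranus.
V: perfect squares: 5², 6², 7², …, so 25, 36, 49, 64, 81 → 100.
W — ×3 each step: 3, 9, 27, 81, 243 → 729.
Putting it together: {u=Uranus | v=100 | w=729}.

{u=Uranus | v=100 | w=729}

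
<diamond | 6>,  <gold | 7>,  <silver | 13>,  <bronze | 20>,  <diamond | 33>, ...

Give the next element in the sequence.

Rank: diamond, gold, silver, bronze, diamond → gold (repeats diamond → gold → silver → bronze).
Second entry: each term is the sum of the two before it; 6, 7, 13, 20, 33 → 53.
Putting it together: <gold | 53>.

<gold | 53>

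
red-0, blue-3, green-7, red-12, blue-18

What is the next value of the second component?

Colour — repeats red → blue → green: red, blue, green, red, blue → green.
Second component: differences are 3, 4, 5, … (increasing by 1 each time), so 0, 3, 7, 12, 18 → 25.

25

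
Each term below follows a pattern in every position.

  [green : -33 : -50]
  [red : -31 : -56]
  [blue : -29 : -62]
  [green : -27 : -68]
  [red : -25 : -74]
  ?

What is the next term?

[blue : -23 : -80]

Colour: repeats green → red → blue; green, red, blue, green, red → blue.
For the second component, +2 each step: -33, -31, -29, -27, -25 → -23.
For the third component, −6 each step: -50, -56, -62, -68, -74 → -80.
Combining the parts gives [blue : -23 : -80].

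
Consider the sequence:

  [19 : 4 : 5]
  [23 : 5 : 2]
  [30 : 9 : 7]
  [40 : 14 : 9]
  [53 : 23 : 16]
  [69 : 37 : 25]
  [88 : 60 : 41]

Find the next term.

First part: 19, 23, 30, 40, 53, 69, 88 → 110 (differences are 4, 7, 10, … (increasing by 3 each time)).
For the second part, each term is the sum of the two before it: 4, 5, 9, 14, 23, 37, 60 → 97.
Third part — each term is the sum of the two before it: 5, 2, 7, 9, 16, 25, 41 → 66.
Putting it together: [110 : 97 : 66].

[110 : 97 : 66]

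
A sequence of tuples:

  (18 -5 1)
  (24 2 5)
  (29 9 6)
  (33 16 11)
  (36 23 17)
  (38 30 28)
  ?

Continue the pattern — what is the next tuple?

First entry: 18, 24, 29, 33, 36, 38 → 39 (differences are 6, 5, 4, … (decreasing by 1 each time)).
Second entry goes -5, 2, 9, 16, 23, 30 → 37 (+7 each step).
Third entry: each term is the sum of the two before it; 1, 5, 6, 11, 17, 28 → 45.
Combining the parts gives (39 37 45).

(39 37 45)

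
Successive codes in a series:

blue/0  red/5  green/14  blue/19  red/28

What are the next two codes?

green/33, blue/42

Colour: blue, red, green, blue, red → green → blue (repeats blue → red → green).
Second component — alternating steps +5, +9, +5, +9, …: 0, 5, 14, 19, 28 → 33 → 42.
Putting the parts together: green/33 and then blue/42.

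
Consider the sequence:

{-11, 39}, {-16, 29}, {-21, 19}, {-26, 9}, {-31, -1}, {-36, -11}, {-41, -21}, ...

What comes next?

For the first coordinate, −5 each step: -11, -16, -21, -26, -31, -36, -41 → -46.
For the second coordinate, −10 each step: 39, 29, 19, 9, -1, -11, -21 → -31.
So the next point is {-46, -31}.

{-46, -31}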